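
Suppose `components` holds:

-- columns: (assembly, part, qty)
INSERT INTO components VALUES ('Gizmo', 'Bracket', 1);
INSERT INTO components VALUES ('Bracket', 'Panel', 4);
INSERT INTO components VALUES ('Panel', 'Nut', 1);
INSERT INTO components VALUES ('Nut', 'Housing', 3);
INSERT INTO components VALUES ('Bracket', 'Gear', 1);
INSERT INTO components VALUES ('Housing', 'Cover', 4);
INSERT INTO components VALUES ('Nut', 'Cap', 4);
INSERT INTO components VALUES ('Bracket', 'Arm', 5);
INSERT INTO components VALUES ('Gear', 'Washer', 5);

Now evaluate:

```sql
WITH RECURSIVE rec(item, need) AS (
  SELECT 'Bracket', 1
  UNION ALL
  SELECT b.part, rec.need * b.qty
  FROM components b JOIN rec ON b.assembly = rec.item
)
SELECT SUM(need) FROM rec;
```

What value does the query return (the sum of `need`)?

Base: (Bracket, need=1).
Iteration 1: components of {Bracket} -> Arm = 1*5 = 5, Gear = 1*1 = 1, Panel = 1*4 = 4.
Iteration 2: components of {Arm,Gear,Panel} -> Nut = 4*1 = 4, Washer = 1*5 = 5.
Iteration 3: components of {Nut,Washer} -> Cap = 4*4 = 16, Housing = 4*3 = 12.
Iteration 4: components of {Cap,Housing} -> Cover = 12*4 = 48.
Iteration 5: no further components; recursion stops.
SUM(need) = 1 + 4 + 1 + 5 + 4 + 5 + 12 + 16 + 48 = 96.

96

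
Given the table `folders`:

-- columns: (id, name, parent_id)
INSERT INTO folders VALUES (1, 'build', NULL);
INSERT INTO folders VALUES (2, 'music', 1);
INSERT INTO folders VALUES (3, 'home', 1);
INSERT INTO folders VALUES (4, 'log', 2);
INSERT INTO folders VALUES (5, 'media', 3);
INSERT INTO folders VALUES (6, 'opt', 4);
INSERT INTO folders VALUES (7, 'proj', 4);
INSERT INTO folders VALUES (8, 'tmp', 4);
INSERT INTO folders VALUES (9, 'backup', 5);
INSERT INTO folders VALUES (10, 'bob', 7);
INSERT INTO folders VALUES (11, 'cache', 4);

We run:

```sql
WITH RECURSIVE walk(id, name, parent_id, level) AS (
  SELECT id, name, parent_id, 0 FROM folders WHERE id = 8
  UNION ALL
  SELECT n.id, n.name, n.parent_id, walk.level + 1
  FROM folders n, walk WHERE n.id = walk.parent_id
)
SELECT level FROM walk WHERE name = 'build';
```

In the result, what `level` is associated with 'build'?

3

Base: id=8 (tmp), parent_id=4, level 0.
Iteration 1: join on id=4 -> log (id 4, parent_id=2, level 1).
Iteration 2: join on id=2 -> music (id 2, parent_id=1, level 2).
Iteration 3: join on id=1 -> build (id 1, parent_id=NULL, level 3).
Iteration 4: parent_id is NULL; no match; recursion stops.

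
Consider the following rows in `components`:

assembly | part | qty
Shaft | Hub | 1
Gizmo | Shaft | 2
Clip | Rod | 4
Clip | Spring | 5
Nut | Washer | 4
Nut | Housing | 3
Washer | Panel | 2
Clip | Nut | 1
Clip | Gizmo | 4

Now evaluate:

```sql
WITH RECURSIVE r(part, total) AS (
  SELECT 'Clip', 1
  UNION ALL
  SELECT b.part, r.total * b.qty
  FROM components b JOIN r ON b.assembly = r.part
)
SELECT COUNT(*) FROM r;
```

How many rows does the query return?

Base: (Clip, total=1).
Iteration 1: components of {Clip} -> Gizmo = 1*4 = 4, Nut = 1*1 = 1, Rod = 1*4 = 4, Spring = 1*5 = 5.
Iteration 2: components of {Gizmo,Nut,Rod,Spring} -> Housing = 1*3 = 3, Shaft = 4*2 = 8, Washer = 1*4 = 4.
Iteration 3: components of {Housing,Shaft,Washer} -> Hub = 8*1 = 8, Panel = 4*2 = 8.
Iteration 4: no further components; recursion stops.
Total rows emitted: 10.

10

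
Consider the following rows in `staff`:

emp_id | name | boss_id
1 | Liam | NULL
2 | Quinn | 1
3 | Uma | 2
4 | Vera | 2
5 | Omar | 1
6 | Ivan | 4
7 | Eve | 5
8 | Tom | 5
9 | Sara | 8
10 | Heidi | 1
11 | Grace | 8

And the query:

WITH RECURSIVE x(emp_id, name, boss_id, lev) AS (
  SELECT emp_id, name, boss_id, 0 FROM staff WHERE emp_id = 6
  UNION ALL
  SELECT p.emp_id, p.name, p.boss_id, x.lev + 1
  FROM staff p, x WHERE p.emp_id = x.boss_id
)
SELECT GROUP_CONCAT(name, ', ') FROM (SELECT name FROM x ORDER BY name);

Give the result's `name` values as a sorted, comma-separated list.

Ivan, Liam, Quinn, Vera

Base: emp_id=6 (Ivan), boss_id=4, lev 0.
Iteration 1: join on emp_id=4 -> Vera (id 4, boss_id=2, lev 1).
Iteration 2: join on emp_id=2 -> Quinn (id 2, boss_id=1, lev 2).
Iteration 3: join on emp_id=1 -> Liam (id 1, boss_id=NULL, lev 3).
Iteration 4: boss_id is NULL; no match; recursion stops.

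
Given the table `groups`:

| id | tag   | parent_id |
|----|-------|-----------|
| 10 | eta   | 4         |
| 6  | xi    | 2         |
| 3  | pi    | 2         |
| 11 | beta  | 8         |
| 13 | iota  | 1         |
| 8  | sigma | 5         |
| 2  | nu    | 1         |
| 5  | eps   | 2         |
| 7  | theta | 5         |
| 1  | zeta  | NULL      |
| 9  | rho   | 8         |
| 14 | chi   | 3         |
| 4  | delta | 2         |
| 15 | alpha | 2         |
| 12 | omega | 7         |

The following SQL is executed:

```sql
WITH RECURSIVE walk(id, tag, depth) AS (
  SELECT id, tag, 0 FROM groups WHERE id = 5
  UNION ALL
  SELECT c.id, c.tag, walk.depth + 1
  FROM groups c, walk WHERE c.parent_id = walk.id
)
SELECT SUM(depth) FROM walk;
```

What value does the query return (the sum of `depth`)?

Base: id=5 (eps) at depth 0.
Iteration 1: rows with parent_id in {5} -> theta (id 7, depth 1), sigma (id 8, depth 1).
Iteration 2: rows with parent_id in {7,8} -> rho (id 9, depth 2), beta (id 11, depth 2), omega (id 12, depth 2).
Iteration 3: no rows with parent_id in {9,11,12}; recursion stops.
SUM(depth) = 0 + 1 + 1 + 2 + 2 + 2 = 8.

8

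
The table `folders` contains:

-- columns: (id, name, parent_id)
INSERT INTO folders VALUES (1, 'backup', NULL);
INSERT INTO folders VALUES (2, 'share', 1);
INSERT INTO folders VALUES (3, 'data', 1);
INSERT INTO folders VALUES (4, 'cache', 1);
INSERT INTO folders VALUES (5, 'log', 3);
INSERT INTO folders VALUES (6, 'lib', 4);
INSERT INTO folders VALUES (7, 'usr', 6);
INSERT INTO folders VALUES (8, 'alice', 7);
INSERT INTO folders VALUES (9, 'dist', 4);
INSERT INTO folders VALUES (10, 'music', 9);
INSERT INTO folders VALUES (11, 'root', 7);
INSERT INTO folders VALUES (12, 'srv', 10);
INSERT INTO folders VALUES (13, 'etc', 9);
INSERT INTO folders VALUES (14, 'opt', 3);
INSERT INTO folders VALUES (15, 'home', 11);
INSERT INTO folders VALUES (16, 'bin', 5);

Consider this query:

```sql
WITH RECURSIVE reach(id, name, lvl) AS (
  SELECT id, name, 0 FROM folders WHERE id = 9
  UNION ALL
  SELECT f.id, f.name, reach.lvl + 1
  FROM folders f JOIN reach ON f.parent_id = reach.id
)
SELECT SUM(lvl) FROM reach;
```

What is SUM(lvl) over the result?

4

Base: id=9 (dist) at lvl 0.
Iteration 1: rows with parent_id in {9} -> music (id 10, lvl 1), etc (id 13, lvl 1).
Iteration 2: rows with parent_id in {10,13} -> srv (id 12, lvl 2).
Iteration 3: no rows with parent_id in {12}; recursion stops.
SUM(lvl) = 0 + 1 + 1 + 2 = 4.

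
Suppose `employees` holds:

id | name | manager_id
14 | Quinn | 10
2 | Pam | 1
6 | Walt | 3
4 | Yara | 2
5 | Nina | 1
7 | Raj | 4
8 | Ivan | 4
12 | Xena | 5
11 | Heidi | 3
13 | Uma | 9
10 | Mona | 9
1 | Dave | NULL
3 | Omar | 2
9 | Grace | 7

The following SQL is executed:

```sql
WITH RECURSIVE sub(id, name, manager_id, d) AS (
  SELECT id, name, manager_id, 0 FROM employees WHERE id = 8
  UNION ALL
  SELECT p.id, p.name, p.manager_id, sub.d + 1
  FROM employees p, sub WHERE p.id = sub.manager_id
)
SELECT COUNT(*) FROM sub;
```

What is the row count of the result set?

Base: id=8 (Ivan), manager_id=4, d 0.
Iteration 1: join on id=4 -> Yara (id 4, manager_id=2, d 1).
Iteration 2: join on id=2 -> Pam (id 2, manager_id=1, d 2).
Iteration 3: join on id=1 -> Dave (id 1, manager_id=NULL, d 3).
Iteration 4: manager_id is NULL; no match; recursion stops.
Total rows emitted: 4.

4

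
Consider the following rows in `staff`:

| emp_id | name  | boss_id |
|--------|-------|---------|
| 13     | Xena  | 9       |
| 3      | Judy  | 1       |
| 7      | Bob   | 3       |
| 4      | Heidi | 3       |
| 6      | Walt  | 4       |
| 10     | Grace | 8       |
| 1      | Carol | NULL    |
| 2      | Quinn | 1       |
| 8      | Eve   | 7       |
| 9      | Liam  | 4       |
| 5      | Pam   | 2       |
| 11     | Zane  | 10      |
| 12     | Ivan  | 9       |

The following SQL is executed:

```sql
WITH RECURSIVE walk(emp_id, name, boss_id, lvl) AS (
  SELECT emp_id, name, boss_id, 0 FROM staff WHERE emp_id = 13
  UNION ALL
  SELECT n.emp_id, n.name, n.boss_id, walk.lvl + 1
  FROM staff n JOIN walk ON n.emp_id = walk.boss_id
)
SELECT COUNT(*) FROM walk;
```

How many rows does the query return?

5

Base: emp_id=13 (Xena), boss_id=9, lvl 0.
Iteration 1: join on emp_id=9 -> Liam (id 9, boss_id=4, lvl 1).
Iteration 2: join on emp_id=4 -> Heidi (id 4, boss_id=3, lvl 2).
Iteration 3: join on emp_id=3 -> Judy (id 3, boss_id=1, lvl 3).
Iteration 4: join on emp_id=1 -> Carol (id 1, boss_id=NULL, lvl 4).
Iteration 5: boss_id is NULL; no match; recursion stops.
Total rows emitted: 5.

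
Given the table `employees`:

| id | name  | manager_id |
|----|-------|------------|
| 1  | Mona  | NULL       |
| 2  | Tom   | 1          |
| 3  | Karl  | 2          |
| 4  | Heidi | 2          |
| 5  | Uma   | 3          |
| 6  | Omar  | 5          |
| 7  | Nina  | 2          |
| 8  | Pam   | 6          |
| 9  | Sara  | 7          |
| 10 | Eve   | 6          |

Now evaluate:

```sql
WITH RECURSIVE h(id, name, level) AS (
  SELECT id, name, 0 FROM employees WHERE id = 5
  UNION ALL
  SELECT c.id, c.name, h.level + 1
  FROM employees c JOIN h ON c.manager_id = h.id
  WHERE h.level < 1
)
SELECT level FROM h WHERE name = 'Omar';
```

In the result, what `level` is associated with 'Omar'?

Base: id=5 (Uma) at level 0.
Iteration 1: rows with manager_id in {5} -> Omar (id 6, level 1).
Iteration 2: level < 1 fails for all current rows; recursion stops.

1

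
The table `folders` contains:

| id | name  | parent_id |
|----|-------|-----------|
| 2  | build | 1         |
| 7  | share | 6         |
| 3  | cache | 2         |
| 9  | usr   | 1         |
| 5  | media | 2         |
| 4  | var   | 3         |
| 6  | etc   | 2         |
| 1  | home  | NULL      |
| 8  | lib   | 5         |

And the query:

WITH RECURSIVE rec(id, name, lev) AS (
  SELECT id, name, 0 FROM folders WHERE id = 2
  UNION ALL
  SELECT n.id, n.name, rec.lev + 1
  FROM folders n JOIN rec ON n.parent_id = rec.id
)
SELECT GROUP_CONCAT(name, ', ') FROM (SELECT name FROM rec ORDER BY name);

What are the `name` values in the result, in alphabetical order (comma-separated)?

build, cache, etc, lib, media, share, var

Base: id=2 (build) at lev 0.
Iteration 1: rows with parent_id in {2} -> cache (id 3, lev 1), media (id 5, lev 1), etc (id 6, lev 1).
Iteration 2: rows with parent_id in {3,5,6} -> var (id 4, lev 2), share (id 7, lev 2), lib (id 8, lev 2).
Iteration 3: no rows with parent_id in {4,7,8}; recursion stops.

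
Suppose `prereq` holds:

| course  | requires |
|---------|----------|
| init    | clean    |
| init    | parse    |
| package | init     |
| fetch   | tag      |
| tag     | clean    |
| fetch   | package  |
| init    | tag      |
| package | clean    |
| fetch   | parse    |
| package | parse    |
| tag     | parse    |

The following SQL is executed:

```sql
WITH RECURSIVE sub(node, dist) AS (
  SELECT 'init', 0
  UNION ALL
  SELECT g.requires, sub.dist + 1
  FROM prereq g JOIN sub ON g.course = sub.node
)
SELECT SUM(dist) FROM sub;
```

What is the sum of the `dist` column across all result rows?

7

Base: (init, dist=0).
Iteration 1: edges from {init} -> (clean, dist=1), (parse, dist=1), (tag, dist=1).
Iteration 2: edges from {clean,parse,tag} -> (clean, dist=2), (parse, dist=2).
Iteration 3: no outgoing edges from {clean,parse}; recursion stops.
SUM(dist) = 0 + 1 + 1 + 1 + 2 + 2 = 7.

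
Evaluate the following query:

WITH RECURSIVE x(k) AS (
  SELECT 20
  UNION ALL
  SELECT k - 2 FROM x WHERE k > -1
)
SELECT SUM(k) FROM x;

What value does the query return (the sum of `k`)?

Base: k=20.
Iteration 1: 20 > -1 holds -> k = 20 - 2 = 18.
Iteration 2: 18 > -1 holds -> k = 18 - 2 = 16.
Iteration 3: 16 > -1 holds -> k = 16 - 2 = 14.
Iteration 4: 14 > -1 holds -> k = 14 - 2 = 12.
Iteration 5: 12 > -1 holds -> k = 12 - 2 = 10.
Iteration 6: 10 > -1 holds -> k = 10 - 2 = 8.
Iteration 7: 8 > -1 holds -> k = 8 - 2 = 6.
Iteration 8: 6 > -1 holds -> k = 6 - 2 = 4.
Iteration 9: 4 > -1 holds -> k = 4 - 2 = 2.
Iteration 10: 2 > -1 holds -> k = 2 - 2 = 0.
Iteration 11: 0 > -1 holds -> k = 0 - 2 = -2.
Iteration 12: -2 > -1 fails; recursion stops.
SUM(k) = 20 + 18 + 16 + 14 + 12 + 10 + 8 + 6 + 4 + 2 + 0 + -2 = 108.

108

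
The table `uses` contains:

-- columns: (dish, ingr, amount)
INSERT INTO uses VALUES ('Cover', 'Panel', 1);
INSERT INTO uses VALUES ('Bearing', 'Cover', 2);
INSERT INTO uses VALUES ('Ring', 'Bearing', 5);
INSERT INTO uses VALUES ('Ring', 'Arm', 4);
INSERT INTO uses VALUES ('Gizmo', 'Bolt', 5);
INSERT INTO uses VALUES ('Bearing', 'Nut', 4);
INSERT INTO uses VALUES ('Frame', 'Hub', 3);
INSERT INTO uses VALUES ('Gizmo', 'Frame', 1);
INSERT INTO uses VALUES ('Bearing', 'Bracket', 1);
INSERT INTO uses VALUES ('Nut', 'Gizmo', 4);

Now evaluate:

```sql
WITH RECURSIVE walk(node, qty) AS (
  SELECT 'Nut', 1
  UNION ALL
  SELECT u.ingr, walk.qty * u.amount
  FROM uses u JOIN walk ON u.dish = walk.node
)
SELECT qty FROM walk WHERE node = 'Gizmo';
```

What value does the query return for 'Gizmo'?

4

Base: (Nut, qty=1).
Iteration 1: components of {Nut} -> Gizmo = 1*4 = 4.
Iteration 2: components of {Gizmo} -> Bolt = 4*5 = 20, Frame = 4*1 = 4.
Iteration 3: components of {Bolt,Frame} -> Hub = 4*3 = 12.
Iteration 4: no further components; recursion stops.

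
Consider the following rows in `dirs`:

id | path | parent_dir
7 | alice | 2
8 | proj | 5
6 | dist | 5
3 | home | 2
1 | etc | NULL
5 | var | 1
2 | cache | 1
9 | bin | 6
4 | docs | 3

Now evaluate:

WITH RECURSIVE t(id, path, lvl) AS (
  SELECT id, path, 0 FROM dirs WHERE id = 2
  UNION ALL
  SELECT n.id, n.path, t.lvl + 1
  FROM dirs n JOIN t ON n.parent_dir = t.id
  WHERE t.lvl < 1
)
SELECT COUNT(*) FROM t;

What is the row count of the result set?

Base: id=2 (cache) at lvl 0.
Iteration 1: rows with parent_dir in {2} -> home (id 3, lvl 1), alice (id 7, lvl 1).
Iteration 2: lvl < 1 fails for all current rows; recursion stops.
Total rows emitted: 3.

3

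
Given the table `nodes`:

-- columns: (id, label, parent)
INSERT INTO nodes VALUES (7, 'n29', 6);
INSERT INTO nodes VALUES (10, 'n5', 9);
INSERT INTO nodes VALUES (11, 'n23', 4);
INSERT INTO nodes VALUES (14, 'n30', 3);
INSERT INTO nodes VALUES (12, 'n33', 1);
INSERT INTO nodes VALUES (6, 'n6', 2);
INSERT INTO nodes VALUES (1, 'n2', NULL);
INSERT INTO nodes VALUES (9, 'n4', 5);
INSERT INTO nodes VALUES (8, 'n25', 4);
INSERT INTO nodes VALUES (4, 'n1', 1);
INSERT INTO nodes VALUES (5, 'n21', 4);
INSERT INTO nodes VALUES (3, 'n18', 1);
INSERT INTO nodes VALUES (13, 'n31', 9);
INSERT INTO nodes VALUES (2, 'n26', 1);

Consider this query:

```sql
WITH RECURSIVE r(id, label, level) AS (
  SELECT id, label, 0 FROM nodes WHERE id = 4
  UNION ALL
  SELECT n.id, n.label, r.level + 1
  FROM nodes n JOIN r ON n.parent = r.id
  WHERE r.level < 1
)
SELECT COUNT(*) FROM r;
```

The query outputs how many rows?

4

Base: id=4 (n1) at level 0.
Iteration 1: rows with parent in {4} -> n21 (id 5, level 1), n25 (id 8, level 1), n23 (id 11, level 1).
Iteration 2: level < 1 fails for all current rows; recursion stops.
Total rows emitted: 4.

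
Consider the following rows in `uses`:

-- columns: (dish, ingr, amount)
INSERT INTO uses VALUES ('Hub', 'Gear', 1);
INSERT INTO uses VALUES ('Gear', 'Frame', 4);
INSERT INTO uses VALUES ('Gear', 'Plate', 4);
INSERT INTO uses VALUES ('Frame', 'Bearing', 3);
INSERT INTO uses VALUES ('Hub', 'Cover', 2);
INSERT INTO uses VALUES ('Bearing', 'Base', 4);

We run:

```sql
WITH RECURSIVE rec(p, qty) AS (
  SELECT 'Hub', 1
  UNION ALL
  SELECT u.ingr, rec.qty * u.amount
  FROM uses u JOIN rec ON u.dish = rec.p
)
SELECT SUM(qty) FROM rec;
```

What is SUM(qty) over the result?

Base: (Hub, qty=1).
Iteration 1: components of {Hub} -> Cover = 1*2 = 2, Gear = 1*1 = 1.
Iteration 2: components of {Cover,Gear} -> Frame = 1*4 = 4, Plate = 1*4 = 4.
Iteration 3: components of {Frame,Plate} -> Bearing = 4*3 = 12.
Iteration 4: components of {Bearing} -> Base = 12*4 = 48.
Iteration 5: no further components; recursion stops.
SUM(qty) = 1 + 1 + 2 + 4 + 4 + 12 + 48 = 72.

72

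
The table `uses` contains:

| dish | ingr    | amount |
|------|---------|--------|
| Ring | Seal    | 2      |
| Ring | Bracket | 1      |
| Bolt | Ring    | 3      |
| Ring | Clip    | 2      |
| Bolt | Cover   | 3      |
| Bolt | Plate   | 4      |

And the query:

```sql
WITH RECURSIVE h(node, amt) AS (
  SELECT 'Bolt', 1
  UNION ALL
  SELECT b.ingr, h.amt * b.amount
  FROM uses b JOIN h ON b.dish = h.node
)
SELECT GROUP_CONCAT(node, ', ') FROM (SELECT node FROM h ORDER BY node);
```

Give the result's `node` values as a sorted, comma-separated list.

Base: (Bolt, amt=1).
Iteration 1: components of {Bolt} -> Cover = 1*3 = 3, Plate = 1*4 = 4, Ring = 1*3 = 3.
Iteration 2: components of {Cover,Plate,Ring} -> Bracket = 3*1 = 3, Clip = 3*2 = 6, Seal = 3*2 = 6.
Iteration 3: no further components; recursion stops.

Bolt, Bracket, Clip, Cover, Plate, Ring, Seal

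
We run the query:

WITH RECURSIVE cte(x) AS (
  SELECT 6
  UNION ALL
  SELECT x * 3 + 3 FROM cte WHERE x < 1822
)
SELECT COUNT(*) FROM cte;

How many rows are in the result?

Base: x=6.
Iteration 1: 6 < 1822 holds -> x = 6 * 3 + 3 = 21.
Iteration 2: 21 < 1822 holds -> x = 21 * 3 + 3 = 66.
Iteration 3: 66 < 1822 holds -> x = 66 * 3 + 3 = 201.
Iteration 4: 201 < 1822 holds -> x = 201 * 3 + 3 = 606.
Iteration 5: 606 < 1822 holds -> x = 606 * 3 + 3 = 1821.
Iteration 6: 1821 < 1822 holds -> x = 1821 * 3 + 3 = 5466.
Iteration 7: 5466 < 1822 fails; recursion stops.
Total rows emitted: 7.

7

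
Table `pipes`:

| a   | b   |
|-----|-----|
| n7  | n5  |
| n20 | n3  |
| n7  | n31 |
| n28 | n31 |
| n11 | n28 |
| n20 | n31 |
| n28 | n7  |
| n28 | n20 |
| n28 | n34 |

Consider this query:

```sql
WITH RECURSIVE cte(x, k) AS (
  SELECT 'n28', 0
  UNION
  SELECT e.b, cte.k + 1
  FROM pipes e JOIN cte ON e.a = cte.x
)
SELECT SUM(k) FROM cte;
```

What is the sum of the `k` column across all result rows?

10

Base: (n28, k=0).
Iteration 1: edges from {n28} -> (n20, k=1), (n31, k=1), (n34, k=1), (n7, k=1).
Iteration 2: edges from {n20,n31,n34,n7} -> (n3, k=2), (n31, k=2), (n5, k=2). [UNION drops 1 duplicate row(s)]
Iteration 3: no outgoing edges from {n3,n31,n5}; recursion stops.
SUM(k) = 0 + 1 + 1 + 1 + 1 + 2 + 2 + 2 = 10.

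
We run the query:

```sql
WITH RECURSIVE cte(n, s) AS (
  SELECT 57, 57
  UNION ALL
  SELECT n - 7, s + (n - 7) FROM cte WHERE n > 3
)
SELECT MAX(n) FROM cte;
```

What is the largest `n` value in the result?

57

Base: n=57, s=57.
Iteration 1: 57 > 3 holds -> n = 57 - 7 = 50, s = 57 + 50 = 107.
Iteration 2: 50 > 3 holds -> n = 50 - 7 = 43, s = 107 + 43 = 150.
Iteration 3: 43 > 3 holds -> n = 43 - 7 = 36, s = 150 + 36 = 186.
Iteration 4: 36 > 3 holds -> n = 36 - 7 = 29, s = 186 + 29 = 215.
Iteration 5: 29 > 3 holds -> n = 29 - 7 = 22, s = 215 + 22 = 237.
Iteration 6: 22 > 3 holds -> n = 22 - 7 = 15, s = 237 + 15 = 252.
Iteration 7: 15 > 3 holds -> n = 15 - 7 = 8, s = 252 + 8 = 260.
Iteration 8: 8 > 3 holds -> n = 8 - 7 = 1, s = 260 + 1 = 261.
Iteration 9: 1 > 3 fails; recursion stops.
n values: 57, 50, 43, 36, 29, 22, 15, 8, 1; the maximum is 57.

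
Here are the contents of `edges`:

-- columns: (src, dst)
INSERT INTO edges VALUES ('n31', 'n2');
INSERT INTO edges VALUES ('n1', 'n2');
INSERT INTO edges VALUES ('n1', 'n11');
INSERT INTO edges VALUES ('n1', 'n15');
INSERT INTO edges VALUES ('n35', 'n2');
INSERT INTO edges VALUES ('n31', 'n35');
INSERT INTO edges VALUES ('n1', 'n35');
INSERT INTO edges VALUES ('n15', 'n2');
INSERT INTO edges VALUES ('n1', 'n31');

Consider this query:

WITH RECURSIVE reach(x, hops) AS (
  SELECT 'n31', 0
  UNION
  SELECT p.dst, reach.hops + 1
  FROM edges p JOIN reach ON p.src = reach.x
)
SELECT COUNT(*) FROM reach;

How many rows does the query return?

Base: (n31, hops=0).
Iteration 1: edges from {n31} -> (n2, hops=1), (n35, hops=1).
Iteration 2: edges from {n2,n35} -> (n2, hops=2).
Iteration 3: no outgoing edges from {n2}; recursion stops.
Total rows emitted: 4.

4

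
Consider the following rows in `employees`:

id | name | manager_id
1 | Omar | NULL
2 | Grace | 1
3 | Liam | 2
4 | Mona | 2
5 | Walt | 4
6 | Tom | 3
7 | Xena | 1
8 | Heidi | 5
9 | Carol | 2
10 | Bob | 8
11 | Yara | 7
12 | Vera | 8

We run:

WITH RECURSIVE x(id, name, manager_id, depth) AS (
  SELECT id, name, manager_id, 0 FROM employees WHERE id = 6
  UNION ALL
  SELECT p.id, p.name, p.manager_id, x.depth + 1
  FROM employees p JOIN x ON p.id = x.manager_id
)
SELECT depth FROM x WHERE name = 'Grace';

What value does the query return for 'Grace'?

Base: id=6 (Tom), manager_id=3, depth 0.
Iteration 1: join on id=3 -> Liam (id 3, manager_id=2, depth 1).
Iteration 2: join on id=2 -> Grace (id 2, manager_id=1, depth 2).
Iteration 3: join on id=1 -> Omar (id 1, manager_id=NULL, depth 3).
Iteration 4: manager_id is NULL; no match; recursion stops.

2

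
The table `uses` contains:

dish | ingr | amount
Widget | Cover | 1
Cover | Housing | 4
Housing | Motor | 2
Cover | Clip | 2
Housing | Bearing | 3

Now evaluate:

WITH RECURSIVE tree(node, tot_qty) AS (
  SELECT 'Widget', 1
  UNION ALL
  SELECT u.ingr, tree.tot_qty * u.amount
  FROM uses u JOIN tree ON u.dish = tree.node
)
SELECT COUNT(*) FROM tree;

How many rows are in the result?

6

Base: (Widget, tot_qty=1).
Iteration 1: components of {Widget} -> Cover = 1*1 = 1.
Iteration 2: components of {Cover} -> Clip = 1*2 = 2, Housing = 1*4 = 4.
Iteration 3: components of {Clip,Housing} -> Bearing = 4*3 = 12, Motor = 4*2 = 8.
Iteration 4: no further components; recursion stops.
Total rows emitted: 6.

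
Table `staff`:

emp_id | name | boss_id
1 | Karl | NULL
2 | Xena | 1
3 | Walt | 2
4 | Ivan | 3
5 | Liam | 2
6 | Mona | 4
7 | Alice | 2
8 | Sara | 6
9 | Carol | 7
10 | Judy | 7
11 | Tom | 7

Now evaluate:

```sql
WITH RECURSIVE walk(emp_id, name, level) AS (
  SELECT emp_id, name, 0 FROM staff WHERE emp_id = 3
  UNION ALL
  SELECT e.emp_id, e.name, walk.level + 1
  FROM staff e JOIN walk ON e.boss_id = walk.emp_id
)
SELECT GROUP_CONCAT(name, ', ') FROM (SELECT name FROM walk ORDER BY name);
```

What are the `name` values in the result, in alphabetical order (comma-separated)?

Ivan, Mona, Sara, Walt

Base: emp_id=3 (Walt) at level 0.
Iteration 1: rows with boss_id in {3} -> Ivan (id 4, level 1).
Iteration 2: rows with boss_id in {4} -> Mona (id 6, level 2).
Iteration 3: rows with boss_id in {6} -> Sara (id 8, level 3).
Iteration 4: no rows with boss_id in {8}; recursion stops.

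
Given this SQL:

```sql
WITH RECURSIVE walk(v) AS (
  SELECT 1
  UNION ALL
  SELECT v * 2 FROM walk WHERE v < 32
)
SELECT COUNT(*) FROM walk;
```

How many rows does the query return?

Base: v=1.
Iteration 1: 1 < 32 holds -> v = 1 * 2 = 2.
Iteration 2: 2 < 32 holds -> v = 2 * 2 = 4.
Iteration 3: 4 < 32 holds -> v = 4 * 2 = 8.
Iteration 4: 8 < 32 holds -> v = 8 * 2 = 16.
Iteration 5: 16 < 32 holds -> v = 16 * 2 = 32.
Iteration 6: 32 < 32 fails; recursion stops.
Total rows emitted: 6.

6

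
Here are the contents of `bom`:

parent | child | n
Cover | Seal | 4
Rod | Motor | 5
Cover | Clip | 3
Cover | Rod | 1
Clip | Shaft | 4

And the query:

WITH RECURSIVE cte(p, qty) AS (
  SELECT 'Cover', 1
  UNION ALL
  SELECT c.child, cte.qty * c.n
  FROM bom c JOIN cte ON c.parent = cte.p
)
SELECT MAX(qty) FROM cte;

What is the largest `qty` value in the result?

Base: (Cover, qty=1).
Iteration 1: components of {Cover} -> Clip = 1*3 = 3, Rod = 1*1 = 1, Seal = 1*4 = 4.
Iteration 2: components of {Clip,Rod,Seal} -> Motor = 1*5 = 5, Shaft = 3*4 = 12.
Iteration 3: no further components; recursion stops.
qty values: 1, 1, 4, 3, 5, 12; the maximum is 12.

12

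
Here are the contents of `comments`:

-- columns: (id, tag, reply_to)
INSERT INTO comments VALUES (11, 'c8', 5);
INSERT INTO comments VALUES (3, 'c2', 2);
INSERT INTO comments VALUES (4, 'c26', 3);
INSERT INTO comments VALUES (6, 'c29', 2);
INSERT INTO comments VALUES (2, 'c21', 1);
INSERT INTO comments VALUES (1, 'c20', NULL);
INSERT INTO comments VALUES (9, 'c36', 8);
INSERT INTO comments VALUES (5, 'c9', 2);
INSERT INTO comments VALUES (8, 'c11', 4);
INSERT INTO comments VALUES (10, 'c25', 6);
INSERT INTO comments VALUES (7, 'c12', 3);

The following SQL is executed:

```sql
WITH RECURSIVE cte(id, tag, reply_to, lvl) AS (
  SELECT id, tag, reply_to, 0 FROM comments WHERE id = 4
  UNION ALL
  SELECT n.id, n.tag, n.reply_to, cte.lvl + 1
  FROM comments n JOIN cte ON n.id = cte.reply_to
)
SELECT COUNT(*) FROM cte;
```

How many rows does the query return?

4

Base: id=4 (c26), reply_to=3, lvl 0.
Iteration 1: join on id=3 -> c2 (id 3, reply_to=2, lvl 1).
Iteration 2: join on id=2 -> c21 (id 2, reply_to=1, lvl 2).
Iteration 3: join on id=1 -> c20 (id 1, reply_to=NULL, lvl 3).
Iteration 4: reply_to is NULL; no match; recursion stops.
Total rows emitted: 4.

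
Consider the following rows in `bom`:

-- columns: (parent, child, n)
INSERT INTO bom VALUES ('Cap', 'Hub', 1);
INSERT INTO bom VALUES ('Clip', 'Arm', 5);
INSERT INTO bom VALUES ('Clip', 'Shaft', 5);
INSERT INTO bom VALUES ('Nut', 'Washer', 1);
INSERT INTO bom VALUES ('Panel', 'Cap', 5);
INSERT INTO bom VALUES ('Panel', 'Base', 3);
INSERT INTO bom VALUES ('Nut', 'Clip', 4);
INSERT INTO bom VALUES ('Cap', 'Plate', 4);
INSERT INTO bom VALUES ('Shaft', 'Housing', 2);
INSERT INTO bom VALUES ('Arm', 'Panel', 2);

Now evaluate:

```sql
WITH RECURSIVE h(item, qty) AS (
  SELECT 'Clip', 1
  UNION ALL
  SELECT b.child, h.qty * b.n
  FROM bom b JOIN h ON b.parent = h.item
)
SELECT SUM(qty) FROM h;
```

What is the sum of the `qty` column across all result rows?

Base: (Clip, qty=1).
Iteration 1: components of {Clip} -> Arm = 1*5 = 5, Shaft = 1*5 = 5.
Iteration 2: components of {Arm,Shaft} -> Housing = 5*2 = 10, Panel = 5*2 = 10.
Iteration 3: components of {Housing,Panel} -> Base = 10*3 = 30, Cap = 10*5 = 50.
Iteration 4: components of {Base,Cap} -> Hub = 50*1 = 50, Plate = 50*4 = 200.
Iteration 5: no further components; recursion stops.
SUM(qty) = 1 + 5 + 5 + 10 + 10 + 50 + 30 + 200 + 50 = 361.

361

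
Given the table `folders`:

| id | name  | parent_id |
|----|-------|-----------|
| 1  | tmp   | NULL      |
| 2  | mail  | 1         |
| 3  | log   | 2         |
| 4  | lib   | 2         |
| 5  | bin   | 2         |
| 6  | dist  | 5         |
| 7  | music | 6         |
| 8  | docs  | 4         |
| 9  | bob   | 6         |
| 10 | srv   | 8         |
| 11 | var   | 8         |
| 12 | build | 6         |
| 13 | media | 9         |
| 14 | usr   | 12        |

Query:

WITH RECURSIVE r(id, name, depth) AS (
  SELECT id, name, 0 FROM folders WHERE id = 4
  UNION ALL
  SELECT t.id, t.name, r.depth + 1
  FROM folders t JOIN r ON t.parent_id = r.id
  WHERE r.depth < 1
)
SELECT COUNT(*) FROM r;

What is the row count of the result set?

2

Base: id=4 (lib) at depth 0.
Iteration 1: rows with parent_id in {4} -> docs (id 8, depth 1).
Iteration 2: depth < 1 fails for all current rows; recursion stops.
Total rows emitted: 2.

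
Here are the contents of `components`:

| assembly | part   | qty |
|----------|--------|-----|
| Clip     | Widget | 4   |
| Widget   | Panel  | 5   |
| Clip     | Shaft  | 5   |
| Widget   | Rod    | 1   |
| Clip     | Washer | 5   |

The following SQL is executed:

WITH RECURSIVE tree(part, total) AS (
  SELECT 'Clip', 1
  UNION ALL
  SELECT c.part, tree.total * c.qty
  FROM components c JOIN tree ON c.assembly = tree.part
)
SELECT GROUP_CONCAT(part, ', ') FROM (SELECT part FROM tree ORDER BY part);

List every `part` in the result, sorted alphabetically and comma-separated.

Base: (Clip, total=1).
Iteration 1: components of {Clip} -> Shaft = 1*5 = 5, Washer = 1*5 = 5, Widget = 1*4 = 4.
Iteration 2: components of {Shaft,Washer,Widget} -> Panel = 4*5 = 20, Rod = 4*1 = 4.
Iteration 3: no further components; recursion stops.

Clip, Panel, Rod, Shaft, Washer, Widget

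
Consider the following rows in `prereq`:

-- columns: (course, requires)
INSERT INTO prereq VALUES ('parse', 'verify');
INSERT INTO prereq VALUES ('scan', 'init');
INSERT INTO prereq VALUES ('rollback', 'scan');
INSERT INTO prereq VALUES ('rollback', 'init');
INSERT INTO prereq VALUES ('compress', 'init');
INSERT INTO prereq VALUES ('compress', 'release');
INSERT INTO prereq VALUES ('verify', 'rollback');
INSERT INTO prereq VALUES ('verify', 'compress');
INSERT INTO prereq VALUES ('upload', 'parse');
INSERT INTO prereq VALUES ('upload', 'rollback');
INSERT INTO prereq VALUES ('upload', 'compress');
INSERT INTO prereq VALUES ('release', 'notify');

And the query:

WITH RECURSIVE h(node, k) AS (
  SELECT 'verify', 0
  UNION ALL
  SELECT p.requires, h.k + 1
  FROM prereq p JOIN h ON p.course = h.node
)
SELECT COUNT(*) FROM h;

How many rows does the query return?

9

Base: (verify, k=0).
Iteration 1: edges from {verify} -> (compress, k=1), (rollback, k=1).
Iteration 2: edges from {compress,rollback} -> (init, k=2) x2, (release, k=2), (scan, k=2). [UNION ALL keeps all 4 new rows, including repeats]
Iteration 3: edges from {init,release,scan} -> (init, k=3), (notify, k=3).
Iteration 4: no outgoing edges from {init,notify}; recursion stops.
Total rows emitted: 9.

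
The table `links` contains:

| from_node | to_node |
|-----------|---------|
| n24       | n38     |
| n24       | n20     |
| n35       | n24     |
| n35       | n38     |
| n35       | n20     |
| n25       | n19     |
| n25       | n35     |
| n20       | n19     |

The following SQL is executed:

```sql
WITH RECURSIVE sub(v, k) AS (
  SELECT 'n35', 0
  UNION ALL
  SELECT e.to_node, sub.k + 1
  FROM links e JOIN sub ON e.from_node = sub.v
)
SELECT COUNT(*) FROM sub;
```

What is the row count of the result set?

Base: (n35, k=0).
Iteration 1: edges from {n35} -> (n20, k=1), (n24, k=1), (n38, k=1).
Iteration 2: edges from {n20,n24,n38} -> (n19, k=2), (n20, k=2), (n38, k=2).
Iteration 3: edges from {n19,n20,n38} -> (n19, k=3).
Iteration 4: no outgoing edges from {n19}; recursion stops.
Total rows emitted: 8.

8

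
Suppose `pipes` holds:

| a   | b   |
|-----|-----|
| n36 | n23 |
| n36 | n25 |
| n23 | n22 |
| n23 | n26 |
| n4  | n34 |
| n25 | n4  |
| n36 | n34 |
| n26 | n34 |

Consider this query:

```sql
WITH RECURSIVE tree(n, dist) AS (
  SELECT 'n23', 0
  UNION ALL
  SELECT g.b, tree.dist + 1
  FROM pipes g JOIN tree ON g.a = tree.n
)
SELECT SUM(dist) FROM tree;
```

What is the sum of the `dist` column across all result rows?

Base: (n23, dist=0).
Iteration 1: edges from {n23} -> (n22, dist=1), (n26, dist=1).
Iteration 2: edges from {n22,n26} -> (n34, dist=2).
Iteration 3: no outgoing edges from {n34}; recursion stops.
SUM(dist) = 0 + 1 + 1 + 2 = 4.

4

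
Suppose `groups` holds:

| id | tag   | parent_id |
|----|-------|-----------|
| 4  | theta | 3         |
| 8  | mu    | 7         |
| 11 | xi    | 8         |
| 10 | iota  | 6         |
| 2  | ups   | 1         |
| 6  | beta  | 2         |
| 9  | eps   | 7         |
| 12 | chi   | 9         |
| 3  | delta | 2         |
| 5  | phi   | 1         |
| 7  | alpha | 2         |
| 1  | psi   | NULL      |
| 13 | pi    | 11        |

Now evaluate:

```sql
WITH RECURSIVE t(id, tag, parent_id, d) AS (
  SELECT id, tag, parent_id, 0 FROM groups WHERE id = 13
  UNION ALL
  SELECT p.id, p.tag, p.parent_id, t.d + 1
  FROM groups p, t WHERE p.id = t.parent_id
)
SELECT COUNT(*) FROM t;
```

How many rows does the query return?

6

Base: id=13 (pi), parent_id=11, d 0.
Iteration 1: join on id=11 -> xi (id 11, parent_id=8, d 1).
Iteration 2: join on id=8 -> mu (id 8, parent_id=7, d 2).
Iteration 3: join on id=7 -> alpha (id 7, parent_id=2, d 3).
Iteration 4: join on id=2 -> ups (id 2, parent_id=1, d 4).
Iteration 5: join on id=1 -> psi (id 1, parent_id=NULL, d 5).
Iteration 6: parent_id is NULL; no match; recursion stops.
Total rows emitted: 6.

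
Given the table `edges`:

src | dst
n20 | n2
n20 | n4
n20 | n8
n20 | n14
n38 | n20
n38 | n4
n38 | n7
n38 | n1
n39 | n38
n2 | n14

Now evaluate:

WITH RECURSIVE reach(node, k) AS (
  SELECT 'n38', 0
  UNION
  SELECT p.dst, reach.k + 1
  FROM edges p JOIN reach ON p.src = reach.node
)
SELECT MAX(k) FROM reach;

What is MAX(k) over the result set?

Base: (n38, k=0).
Iteration 1: edges from {n38} -> (n1, k=1), (n20, k=1), (n4, k=1), (n7, k=1).
Iteration 2: edges from {n1,n20,n4,n7} -> (n14, k=2), (n2, k=2), (n4, k=2), (n8, k=2).
Iteration 3: edges from {n14,n2,n4,n8} -> (n14, k=3).
Iteration 4: no outgoing edges from {n14}; recursion stops.
k values: 0, 1, 1, 1, 1, 2, 2, 2, 2, 3; the maximum is 3.

3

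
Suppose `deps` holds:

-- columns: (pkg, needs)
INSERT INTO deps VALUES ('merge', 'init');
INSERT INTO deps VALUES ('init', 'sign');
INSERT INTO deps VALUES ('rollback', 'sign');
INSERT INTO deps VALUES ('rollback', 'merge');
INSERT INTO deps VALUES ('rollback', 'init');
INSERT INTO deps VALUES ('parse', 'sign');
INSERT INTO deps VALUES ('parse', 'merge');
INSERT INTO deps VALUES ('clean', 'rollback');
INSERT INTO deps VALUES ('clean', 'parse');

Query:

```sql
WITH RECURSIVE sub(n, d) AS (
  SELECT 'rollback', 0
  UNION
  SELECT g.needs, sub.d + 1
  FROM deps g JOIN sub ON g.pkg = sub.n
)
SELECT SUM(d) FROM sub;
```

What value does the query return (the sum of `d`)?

Base: (rollback, d=0).
Iteration 1: edges from {rollback} -> (init, d=1), (merge, d=1), (sign, d=1).
Iteration 2: edges from {init,merge,sign} -> (init, d=2), (sign, d=2).
Iteration 3: edges from {init,sign} -> (sign, d=3).
Iteration 4: no outgoing edges from {sign}; recursion stops.
SUM(d) = 0 + 1 + 1 + 1 + 2 + 2 + 3 = 10.

10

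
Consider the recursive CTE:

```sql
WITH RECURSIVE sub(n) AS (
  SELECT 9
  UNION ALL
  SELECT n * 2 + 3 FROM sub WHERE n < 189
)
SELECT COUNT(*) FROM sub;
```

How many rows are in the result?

5

Base: n=9.
Iteration 1: 9 < 189 holds -> n = 9 * 2 + 3 = 21.
Iteration 2: 21 < 189 holds -> n = 21 * 2 + 3 = 45.
Iteration 3: 45 < 189 holds -> n = 45 * 2 + 3 = 93.
Iteration 4: 93 < 189 holds -> n = 93 * 2 + 3 = 189.
Iteration 5: 189 < 189 fails; recursion stops.
Total rows emitted: 5.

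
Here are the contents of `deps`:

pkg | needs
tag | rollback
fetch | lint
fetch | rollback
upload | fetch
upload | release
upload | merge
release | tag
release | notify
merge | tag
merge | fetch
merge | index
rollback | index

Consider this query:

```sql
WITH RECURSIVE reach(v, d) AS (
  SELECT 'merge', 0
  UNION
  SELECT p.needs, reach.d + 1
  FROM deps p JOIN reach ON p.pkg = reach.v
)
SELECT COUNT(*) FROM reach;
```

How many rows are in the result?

7

Base: (merge, d=0).
Iteration 1: edges from {merge} -> (fetch, d=1), (index, d=1), (tag, d=1).
Iteration 2: edges from {fetch,index,tag} -> (lint, d=2), (rollback, d=2). [UNION drops 1 duplicate row(s)]
Iteration 3: edges from {lint,rollback} -> (index, d=3).
Iteration 4: no outgoing edges from {index}; recursion stops.
Total rows emitted: 7.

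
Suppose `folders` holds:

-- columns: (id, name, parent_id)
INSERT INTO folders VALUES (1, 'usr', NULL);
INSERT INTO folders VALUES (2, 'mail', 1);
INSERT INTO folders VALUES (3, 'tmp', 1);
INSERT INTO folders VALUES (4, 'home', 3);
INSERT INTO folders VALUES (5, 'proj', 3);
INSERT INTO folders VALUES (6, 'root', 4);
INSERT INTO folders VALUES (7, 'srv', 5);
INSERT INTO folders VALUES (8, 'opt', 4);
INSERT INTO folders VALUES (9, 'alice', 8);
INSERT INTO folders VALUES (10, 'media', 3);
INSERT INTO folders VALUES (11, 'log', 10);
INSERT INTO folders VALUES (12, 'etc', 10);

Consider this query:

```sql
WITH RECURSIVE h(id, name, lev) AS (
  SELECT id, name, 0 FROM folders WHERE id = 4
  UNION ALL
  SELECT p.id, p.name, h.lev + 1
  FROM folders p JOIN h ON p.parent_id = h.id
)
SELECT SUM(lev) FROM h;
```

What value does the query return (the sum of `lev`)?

Base: id=4 (home) at lev 0.
Iteration 1: rows with parent_id in {4} -> root (id 6, lev 1), opt (id 8, lev 1).
Iteration 2: rows with parent_id in {6,8} -> alice (id 9, lev 2).
Iteration 3: no rows with parent_id in {9}; recursion stops.
SUM(lev) = 0 + 1 + 1 + 2 = 4.

4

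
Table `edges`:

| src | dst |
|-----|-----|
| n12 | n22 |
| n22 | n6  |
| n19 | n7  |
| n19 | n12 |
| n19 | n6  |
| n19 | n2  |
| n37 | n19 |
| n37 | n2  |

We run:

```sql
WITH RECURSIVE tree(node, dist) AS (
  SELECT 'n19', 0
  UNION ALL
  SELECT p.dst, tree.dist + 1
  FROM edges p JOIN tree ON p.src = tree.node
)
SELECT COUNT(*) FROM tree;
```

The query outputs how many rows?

Base: (n19, dist=0).
Iteration 1: edges from {n19} -> (n12, dist=1), (n2, dist=1), (n6, dist=1), (n7, dist=1).
Iteration 2: edges from {n12,n2,n6,n7} -> (n22, dist=2).
Iteration 3: edges from {n22} -> (n6, dist=3).
Iteration 4: no outgoing edges from {n6}; recursion stops.
Total rows emitted: 7.

7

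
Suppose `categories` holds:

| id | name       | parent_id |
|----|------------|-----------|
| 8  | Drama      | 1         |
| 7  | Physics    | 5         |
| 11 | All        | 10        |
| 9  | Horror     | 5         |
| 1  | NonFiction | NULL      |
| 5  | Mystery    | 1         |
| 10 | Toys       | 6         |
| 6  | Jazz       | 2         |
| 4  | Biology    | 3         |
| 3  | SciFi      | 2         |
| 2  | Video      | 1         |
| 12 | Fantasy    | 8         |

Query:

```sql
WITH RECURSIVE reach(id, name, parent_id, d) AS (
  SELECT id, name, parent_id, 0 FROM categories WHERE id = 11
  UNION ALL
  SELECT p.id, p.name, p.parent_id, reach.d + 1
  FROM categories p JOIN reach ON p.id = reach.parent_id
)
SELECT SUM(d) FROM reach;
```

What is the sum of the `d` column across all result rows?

10

Base: id=11 (All), parent_id=10, d 0.
Iteration 1: join on id=10 -> Toys (id 10, parent_id=6, d 1).
Iteration 2: join on id=6 -> Jazz (id 6, parent_id=2, d 2).
Iteration 3: join on id=2 -> Video (id 2, parent_id=1, d 3).
Iteration 4: join on id=1 -> NonFiction (id 1, parent_id=NULL, d 4).
Iteration 5: parent_id is NULL; no match; recursion stops.
SUM(d) = 0 + 1 + 2 + 3 + 4 = 10.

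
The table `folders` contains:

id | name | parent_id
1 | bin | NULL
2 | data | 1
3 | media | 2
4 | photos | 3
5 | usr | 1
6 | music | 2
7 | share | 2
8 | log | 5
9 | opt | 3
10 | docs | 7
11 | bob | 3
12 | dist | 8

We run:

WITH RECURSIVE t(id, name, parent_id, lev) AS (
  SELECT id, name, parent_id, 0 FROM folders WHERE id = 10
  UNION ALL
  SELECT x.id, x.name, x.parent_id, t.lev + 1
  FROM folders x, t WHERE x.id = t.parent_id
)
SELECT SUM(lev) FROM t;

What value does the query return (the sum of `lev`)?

6

Base: id=10 (docs), parent_id=7, lev 0.
Iteration 1: join on id=7 -> share (id 7, parent_id=2, lev 1).
Iteration 2: join on id=2 -> data (id 2, parent_id=1, lev 2).
Iteration 3: join on id=1 -> bin (id 1, parent_id=NULL, lev 3).
Iteration 4: parent_id is NULL; no match; recursion stops.
SUM(lev) = 0 + 1 + 2 + 3 = 6.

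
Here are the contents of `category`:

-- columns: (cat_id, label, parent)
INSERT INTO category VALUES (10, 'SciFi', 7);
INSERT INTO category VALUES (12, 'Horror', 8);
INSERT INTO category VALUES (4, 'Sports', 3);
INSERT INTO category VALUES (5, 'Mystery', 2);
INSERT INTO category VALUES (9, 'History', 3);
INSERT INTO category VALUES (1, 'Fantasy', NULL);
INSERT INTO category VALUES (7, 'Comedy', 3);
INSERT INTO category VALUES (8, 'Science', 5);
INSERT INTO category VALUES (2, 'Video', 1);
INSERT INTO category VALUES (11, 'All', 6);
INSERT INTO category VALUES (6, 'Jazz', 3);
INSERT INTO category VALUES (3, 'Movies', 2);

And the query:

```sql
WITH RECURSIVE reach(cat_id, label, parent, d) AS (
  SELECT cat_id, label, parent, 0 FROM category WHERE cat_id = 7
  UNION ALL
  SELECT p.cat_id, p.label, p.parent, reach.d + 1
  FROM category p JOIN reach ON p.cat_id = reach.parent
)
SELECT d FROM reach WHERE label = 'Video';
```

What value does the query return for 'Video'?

Base: cat_id=7 (Comedy), parent=3, d 0.
Iteration 1: join on cat_id=3 -> Movies (id 3, parent=2, d 1).
Iteration 2: join on cat_id=2 -> Video (id 2, parent=1, d 2).
Iteration 3: join on cat_id=1 -> Fantasy (id 1, parent=NULL, d 3).
Iteration 4: parent is NULL; no match; recursion stops.

2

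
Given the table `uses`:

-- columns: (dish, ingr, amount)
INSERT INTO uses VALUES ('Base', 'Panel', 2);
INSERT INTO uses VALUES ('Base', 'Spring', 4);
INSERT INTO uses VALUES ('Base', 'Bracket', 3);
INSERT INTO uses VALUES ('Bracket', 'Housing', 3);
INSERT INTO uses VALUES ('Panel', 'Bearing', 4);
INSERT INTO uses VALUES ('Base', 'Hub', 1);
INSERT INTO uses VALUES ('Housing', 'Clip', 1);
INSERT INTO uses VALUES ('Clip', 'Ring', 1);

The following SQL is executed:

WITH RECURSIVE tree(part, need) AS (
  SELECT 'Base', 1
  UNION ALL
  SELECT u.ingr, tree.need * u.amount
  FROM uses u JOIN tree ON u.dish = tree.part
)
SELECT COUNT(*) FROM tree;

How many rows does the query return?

Base: (Base, need=1).
Iteration 1: components of {Base} -> Bracket = 1*3 = 3, Hub = 1*1 = 1, Panel = 1*2 = 2, Spring = 1*4 = 4.
Iteration 2: components of {Bracket,Hub,Panel,Spring} -> Bearing = 2*4 = 8, Housing = 3*3 = 9.
Iteration 3: components of {Bearing,Housing} -> Clip = 9*1 = 9.
Iteration 4: components of {Clip} -> Ring = 9*1 = 9.
Iteration 5: no further components; recursion stops.
Total rows emitted: 9.

9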